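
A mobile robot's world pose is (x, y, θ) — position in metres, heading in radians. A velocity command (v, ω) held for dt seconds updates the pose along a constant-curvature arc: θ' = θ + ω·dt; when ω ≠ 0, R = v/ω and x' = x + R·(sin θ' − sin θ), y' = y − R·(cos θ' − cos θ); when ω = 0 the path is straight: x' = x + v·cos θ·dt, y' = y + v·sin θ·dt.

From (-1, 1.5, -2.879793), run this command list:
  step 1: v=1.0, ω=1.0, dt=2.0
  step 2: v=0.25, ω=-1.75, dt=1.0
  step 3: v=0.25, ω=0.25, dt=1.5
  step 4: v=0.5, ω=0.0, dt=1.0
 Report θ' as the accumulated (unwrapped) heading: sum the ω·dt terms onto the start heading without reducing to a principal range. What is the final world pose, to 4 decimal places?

(-2.1532, -0.9463, -2.2548)

step 1: θ'=-0.8798 (R=1.0000) → pose (-1.5118, -0.1032, -0.8798)
step 2: θ'=-2.6298 (R=-0.1429) → pose (-1.5519, -0.3188, -2.6298)
step 3: θ'=-2.2548 (R=1.0000) → pose (-1.8372, -0.5588, -2.2548)
step 4: θ'=-2.2548 (straight) → pose (-2.1532, -0.9463, -2.2548)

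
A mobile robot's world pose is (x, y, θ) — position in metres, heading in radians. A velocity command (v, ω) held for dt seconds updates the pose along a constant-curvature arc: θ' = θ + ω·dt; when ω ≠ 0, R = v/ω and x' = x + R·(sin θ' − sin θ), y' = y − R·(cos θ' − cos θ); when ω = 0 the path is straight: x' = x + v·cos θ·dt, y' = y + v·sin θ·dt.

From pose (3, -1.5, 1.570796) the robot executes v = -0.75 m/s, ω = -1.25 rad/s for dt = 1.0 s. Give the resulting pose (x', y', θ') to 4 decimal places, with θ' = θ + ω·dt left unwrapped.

θ' = 1.5708 + -1.25·1.0 = 0.3208
R = v/ω = -0.75/-1.25 = 0.6000
x' = 3 + 0.6000·(sin 0.3208 − sin 1.5708) = 2.5892
y' = -1.5 − 0.6000·(cos 0.3208 − cos 1.5708) = -2.0694

(2.5892, -2.0694, 0.3208)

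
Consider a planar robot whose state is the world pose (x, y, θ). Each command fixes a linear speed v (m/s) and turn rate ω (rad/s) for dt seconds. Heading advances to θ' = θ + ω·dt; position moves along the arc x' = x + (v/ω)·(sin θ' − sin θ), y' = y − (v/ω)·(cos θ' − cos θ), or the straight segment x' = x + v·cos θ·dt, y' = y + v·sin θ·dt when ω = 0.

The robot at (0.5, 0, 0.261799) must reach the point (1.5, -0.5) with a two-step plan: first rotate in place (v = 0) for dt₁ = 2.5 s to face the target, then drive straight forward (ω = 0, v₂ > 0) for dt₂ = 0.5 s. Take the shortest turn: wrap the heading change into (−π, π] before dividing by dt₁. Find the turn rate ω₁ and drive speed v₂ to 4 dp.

heading to target = atan2(-0.5−0, 1.5−0.5) = -0.4636
Δθ = wrap(-0.4636 − 0.2618) = -0.7254; ω₁ = Δθ/dt₁ = -0.2902
distance = √((1.5−0.5)² + (-0.5−0)²) = 1.1180; v₂ = distance/dt₂ = 2.2361

ω₁ = -0.2902, v₂ = 2.2361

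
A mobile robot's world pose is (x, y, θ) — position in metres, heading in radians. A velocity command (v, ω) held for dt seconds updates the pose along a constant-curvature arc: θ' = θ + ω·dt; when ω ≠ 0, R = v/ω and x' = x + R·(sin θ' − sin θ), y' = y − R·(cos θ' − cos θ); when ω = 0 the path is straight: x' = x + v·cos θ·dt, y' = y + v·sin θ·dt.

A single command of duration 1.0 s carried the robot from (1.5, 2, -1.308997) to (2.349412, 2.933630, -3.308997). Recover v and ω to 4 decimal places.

v = -1.5000, ω = -2.0000

Δθ = -3.308997 − -1.308997 = -2.000000
ω = Δθ/dt = -2.000000/1.0 = -2.0000
R = −Δy/(cos θ' − cos θ) = 0.7500
v = R·ω = 0.7500·-2.0000 = -1.5000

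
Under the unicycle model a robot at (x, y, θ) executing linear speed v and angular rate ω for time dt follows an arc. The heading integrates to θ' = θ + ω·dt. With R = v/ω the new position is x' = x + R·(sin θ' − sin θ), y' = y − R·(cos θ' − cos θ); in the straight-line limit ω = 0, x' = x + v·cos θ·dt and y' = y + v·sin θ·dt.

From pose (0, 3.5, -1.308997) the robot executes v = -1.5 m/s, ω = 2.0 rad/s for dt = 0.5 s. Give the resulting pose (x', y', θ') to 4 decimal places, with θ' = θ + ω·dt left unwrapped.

(-0.4964, 4.0204, -0.3090)

θ' = -1.3090 + 2.0·0.5 = -0.3090
R = v/ω = -1.5/2.0 = -0.7500
x' = 0 + -0.7500·(sin -0.3090 − sin -1.3090) = -0.4964
y' = 3.5 − -0.7500·(cos -0.3090 − cos -1.3090) = 4.0204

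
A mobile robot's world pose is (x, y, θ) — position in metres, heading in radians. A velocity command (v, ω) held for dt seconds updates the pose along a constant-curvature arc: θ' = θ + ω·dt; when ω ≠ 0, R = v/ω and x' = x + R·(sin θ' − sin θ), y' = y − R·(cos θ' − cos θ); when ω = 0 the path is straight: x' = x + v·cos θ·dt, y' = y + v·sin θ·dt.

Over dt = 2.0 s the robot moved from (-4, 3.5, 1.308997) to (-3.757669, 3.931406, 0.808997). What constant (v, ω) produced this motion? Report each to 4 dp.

Δθ = 0.808997 − 1.308997 = -0.500000
ω = Δθ/dt = -0.500000/2.0 = -0.2500
R = −Δy/(cos θ' − cos θ) = -1.0000
v = R·ω = -1.0000·-0.2500 = 0.2500

v = 0.2500, ω = -0.2500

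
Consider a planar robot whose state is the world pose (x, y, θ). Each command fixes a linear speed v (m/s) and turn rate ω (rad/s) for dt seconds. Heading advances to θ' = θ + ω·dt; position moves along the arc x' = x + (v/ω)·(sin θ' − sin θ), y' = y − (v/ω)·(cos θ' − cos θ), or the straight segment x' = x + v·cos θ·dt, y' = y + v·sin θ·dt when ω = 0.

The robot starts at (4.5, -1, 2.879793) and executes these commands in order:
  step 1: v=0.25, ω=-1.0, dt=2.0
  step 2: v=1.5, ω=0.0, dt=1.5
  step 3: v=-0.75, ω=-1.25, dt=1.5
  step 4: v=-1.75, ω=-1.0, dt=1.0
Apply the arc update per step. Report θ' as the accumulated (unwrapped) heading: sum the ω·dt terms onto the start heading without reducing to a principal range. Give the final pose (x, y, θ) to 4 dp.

(4.7136, 2.8637, -1.9952)

step 1: θ'=0.8798 (R=-0.2500) → pose (4.3721, -0.5992, 0.8798)
step 2: θ'=0.8798 (straight) → pose (5.8060, 1.1347, 0.8798)
step 3: θ'=-0.9952 (R=0.6000) → pose (4.8403, 1.1905, -0.9952)
step 4: θ'=-1.9952 (R=1.7500) → pose (4.7136, 2.8637, -1.9952)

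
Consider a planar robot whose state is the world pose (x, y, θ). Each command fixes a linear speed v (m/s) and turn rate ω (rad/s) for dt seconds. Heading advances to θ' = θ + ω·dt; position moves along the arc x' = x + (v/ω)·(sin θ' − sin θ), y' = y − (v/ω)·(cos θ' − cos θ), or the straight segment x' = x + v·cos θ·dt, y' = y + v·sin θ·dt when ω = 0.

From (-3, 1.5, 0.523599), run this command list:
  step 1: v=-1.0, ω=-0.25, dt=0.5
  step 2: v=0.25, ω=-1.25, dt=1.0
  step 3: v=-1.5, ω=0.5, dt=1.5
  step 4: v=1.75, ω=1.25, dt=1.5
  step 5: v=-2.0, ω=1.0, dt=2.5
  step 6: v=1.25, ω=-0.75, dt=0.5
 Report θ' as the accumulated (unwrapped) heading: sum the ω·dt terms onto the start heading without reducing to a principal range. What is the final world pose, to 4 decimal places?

step 1: θ'=0.3986 (R=4.0000) → pose (-3.4475, 1.2777, 0.3986)
step 2: θ'=-0.8514 (R=-0.2000) → pose (-3.2194, 1.2251, -0.8514)
step 3: θ'=-0.1014 (R=-3.0000) → pose (-5.1724, 2.2329, -0.1014)
step 4: θ'=1.7736 (R=1.4000) → pose (-3.6593, 3.9077, 1.7736)
step 5: θ'=4.2736 (R=-2.0000) → pose (0.1102, 3.4609, 4.2736)
step 6: θ'=3.8986 (R=-1.6667) → pose (-0.2540, 2.9575, 3.8986)

(-0.2540, 2.9575, 3.8986)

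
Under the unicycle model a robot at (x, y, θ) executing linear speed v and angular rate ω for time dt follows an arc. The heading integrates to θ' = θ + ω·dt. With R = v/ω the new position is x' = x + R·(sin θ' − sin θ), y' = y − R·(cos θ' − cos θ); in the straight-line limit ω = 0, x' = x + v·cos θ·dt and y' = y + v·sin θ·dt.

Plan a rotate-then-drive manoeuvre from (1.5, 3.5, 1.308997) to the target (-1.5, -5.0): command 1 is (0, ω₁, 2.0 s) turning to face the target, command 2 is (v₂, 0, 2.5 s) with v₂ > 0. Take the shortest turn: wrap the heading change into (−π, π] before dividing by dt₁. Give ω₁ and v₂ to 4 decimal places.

ω₁ = 1.5320, v₂ = 3.6056

heading to target = atan2(-5−3.5, -1.5−1.5) = -1.9101
Δθ = wrap(-1.9101 − 1.3090) = 3.0641; ω₁ = Δθ/dt₁ = 1.5320
distance = √((-1.5−1.5)² + (-5−3.5)²) = 9.0139; v₂ = distance/dt₂ = 3.6056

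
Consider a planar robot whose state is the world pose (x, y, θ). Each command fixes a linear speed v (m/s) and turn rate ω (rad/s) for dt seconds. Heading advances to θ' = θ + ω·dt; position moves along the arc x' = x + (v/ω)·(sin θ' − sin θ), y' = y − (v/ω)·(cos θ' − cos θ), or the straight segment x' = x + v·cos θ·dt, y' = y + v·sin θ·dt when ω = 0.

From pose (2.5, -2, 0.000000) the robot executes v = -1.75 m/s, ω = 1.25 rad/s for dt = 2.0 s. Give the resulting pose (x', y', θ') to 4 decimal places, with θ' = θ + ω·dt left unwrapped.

θ' = 0.0000 + 1.25·2.0 = 2.5000
R = v/ω = -1.75/1.25 = -1.4000
x' = 2.5 + -1.4000·(sin 2.5000 − sin 0.0000) = 1.6621
y' = -2 − -1.4000·(cos 2.5000 − cos 0.0000) = -4.5216

(1.6621, -4.5216, 2.5000)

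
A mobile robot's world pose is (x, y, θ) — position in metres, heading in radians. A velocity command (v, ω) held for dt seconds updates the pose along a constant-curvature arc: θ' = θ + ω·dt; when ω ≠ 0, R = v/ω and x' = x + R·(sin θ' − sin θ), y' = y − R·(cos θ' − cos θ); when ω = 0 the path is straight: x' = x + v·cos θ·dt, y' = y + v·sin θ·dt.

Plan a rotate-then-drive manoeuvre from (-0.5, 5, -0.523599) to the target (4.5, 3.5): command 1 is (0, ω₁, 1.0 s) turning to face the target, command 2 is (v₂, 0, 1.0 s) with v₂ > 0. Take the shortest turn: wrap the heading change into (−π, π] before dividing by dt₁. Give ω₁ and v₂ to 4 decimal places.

heading to target = atan2(3.5−5, 4.5−-0.5) = -0.2915
Δθ = wrap(-0.2915 − -0.5236) = 0.2321; ω₁ = Δθ/dt₁ = 0.2321
distance = √((4.5−-0.5)² + (3.5−5)²) = 5.2202; v₂ = distance/dt₂ = 5.2202

ω₁ = 0.2321, v₂ = 5.2202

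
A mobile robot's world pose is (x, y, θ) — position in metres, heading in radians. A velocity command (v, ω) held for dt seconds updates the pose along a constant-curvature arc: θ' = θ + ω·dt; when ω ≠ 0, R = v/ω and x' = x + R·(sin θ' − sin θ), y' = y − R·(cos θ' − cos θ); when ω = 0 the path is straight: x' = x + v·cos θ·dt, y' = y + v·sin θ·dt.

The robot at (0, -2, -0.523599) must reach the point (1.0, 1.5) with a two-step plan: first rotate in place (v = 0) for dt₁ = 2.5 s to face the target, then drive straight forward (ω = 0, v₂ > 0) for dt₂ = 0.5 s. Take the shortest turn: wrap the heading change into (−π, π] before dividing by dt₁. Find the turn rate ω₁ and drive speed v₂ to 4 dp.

ω₁ = 0.7264, v₂ = 7.2801

heading to target = atan2(1.5−-2, 1−0) = 1.2925
Δθ = wrap(1.2925 − -0.5236) = 1.8161; ω₁ = Δθ/dt₁ = 0.7264
distance = √((1−0)² + (1.5−-2)²) = 3.6401; v₂ = distance/dt₂ = 7.2801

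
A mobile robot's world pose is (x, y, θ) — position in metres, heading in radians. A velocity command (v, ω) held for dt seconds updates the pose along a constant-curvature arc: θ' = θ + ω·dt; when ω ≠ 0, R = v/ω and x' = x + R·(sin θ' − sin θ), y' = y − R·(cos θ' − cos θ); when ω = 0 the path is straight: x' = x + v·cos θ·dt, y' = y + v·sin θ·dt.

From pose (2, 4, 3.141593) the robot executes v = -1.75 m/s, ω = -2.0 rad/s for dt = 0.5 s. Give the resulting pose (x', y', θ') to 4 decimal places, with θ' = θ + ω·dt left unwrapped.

θ' = 3.1416 + -2.0·0.5 = 2.1416
R = v/ω = -1.75/-2.0 = 0.8750
x' = 2 + 0.8750·(sin 2.1416 − sin 3.1416) = 2.7363
y' = 4 − 0.8750·(cos 2.1416 − cos 3.1416) = 3.5978

(2.7363, 3.5978, 2.1416)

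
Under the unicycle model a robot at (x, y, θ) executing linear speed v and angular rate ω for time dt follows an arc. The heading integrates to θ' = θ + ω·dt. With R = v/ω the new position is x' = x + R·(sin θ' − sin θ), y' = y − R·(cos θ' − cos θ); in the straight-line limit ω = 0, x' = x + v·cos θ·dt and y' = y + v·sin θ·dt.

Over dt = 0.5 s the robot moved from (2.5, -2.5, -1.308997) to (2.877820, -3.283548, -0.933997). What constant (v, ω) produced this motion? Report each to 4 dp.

v = 1.7500, ω = 0.7500

Δθ = -0.933997 − -1.308997 = 0.375000
ω = Δθ/dt = 0.375000/0.5 = 0.7500
R = −Δy/(cos θ' − cos θ) = 2.3333
v = R·ω = 2.3333·0.7500 = 1.7500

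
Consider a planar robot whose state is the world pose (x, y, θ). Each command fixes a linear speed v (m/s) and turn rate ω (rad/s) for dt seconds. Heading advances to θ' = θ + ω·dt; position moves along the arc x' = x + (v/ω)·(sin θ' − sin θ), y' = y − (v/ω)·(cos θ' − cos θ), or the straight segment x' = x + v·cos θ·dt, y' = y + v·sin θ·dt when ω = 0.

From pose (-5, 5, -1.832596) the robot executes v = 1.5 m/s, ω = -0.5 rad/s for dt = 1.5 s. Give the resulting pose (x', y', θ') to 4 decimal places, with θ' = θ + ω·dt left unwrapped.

θ' = -1.8326 + -0.5·1.5 = -2.5826
R = v/ω = 1.5/-0.5 = -3.0000
x' = -5 + -3.0000·(sin -2.5826 − sin -1.8326) = -6.3068
y' = 5 − -3.0000·(cos -2.5826 − cos -1.8326) = 3.2331

(-6.3068, 3.2331, -2.5826)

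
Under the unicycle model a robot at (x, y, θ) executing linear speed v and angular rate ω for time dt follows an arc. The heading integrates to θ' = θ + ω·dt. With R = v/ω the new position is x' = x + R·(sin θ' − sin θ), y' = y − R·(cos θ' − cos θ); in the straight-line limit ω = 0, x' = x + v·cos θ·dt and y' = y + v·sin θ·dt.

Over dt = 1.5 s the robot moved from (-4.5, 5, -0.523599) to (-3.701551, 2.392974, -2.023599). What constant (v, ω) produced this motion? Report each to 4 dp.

Δθ = -2.023599 − -0.523599 = -1.500000
ω = Δθ/dt = -1.500000/1.5 = -1.0000
R = −Δy/(cos θ' − cos θ) = -2.0000
v = R·ω = -2.0000·-1.0000 = 2.0000

v = 2.0000, ω = -1.0000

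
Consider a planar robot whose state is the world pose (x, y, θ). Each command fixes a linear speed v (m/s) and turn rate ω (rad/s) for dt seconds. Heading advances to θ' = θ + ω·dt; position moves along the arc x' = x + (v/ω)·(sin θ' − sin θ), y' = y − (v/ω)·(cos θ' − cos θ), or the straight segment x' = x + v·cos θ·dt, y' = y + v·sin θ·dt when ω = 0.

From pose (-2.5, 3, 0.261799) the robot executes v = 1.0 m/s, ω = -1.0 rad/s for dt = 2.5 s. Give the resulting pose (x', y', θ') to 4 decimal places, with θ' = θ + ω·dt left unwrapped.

(-1.4558, 1.4151, -2.2382)

θ' = 0.2618 + -1.0·2.5 = -2.2382
R = v/ω = 1.0/-1.0 = -1.0000
x' = -2.5 + -1.0000·(sin -2.2382 − sin 0.2618) = -1.4558
y' = 3 − -1.0000·(cos -2.2382 − cos 0.2618) = 1.4151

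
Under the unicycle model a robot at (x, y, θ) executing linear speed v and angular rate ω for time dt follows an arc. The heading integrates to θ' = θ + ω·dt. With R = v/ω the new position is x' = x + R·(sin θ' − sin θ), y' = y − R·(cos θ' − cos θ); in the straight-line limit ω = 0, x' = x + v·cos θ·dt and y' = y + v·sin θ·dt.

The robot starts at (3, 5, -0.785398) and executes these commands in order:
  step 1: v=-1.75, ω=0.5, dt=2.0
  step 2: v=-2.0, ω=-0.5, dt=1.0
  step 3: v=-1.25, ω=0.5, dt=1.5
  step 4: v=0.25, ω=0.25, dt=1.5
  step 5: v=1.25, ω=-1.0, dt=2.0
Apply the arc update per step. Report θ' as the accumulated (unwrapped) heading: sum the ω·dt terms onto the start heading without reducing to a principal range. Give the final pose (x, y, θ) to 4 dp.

(-1.6493, 5.7413, -1.1604)

step 1: θ'=0.2146 (R=-3.5000) → pose (-0.2202, 5.9448, 0.2146)
step 2: θ'=-0.2854 (R=4.0000) → pose (-2.1982, 6.0149, -0.2854)
step 3: θ'=0.4646 (R=-2.5000) → pose (-4.0222, 5.8510, 0.4646)
step 4: θ'=0.8396 (R=1.0000) → pose (-3.7259, 6.0773, 0.8396)
step 5: θ'=-1.1604 (R=-1.2500) → pose (-1.6493, 5.7413, -1.1604)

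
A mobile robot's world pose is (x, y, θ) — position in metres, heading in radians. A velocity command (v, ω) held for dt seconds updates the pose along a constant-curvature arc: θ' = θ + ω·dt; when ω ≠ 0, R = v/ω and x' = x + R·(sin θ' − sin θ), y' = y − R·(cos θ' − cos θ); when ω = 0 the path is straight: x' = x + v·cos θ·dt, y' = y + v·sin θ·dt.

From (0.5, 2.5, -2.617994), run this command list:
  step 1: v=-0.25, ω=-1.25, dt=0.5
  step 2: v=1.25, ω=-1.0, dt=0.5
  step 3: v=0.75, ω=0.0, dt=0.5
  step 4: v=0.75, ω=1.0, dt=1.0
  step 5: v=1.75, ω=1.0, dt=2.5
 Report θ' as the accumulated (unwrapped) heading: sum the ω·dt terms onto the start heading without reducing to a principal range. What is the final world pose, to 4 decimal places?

(-0.7270, -0.2878, -0.2430)

step 1: θ'=-3.2430 (R=0.2000) → pose (0.6202, 2.5258, -3.2430)
step 2: θ'=-3.7430 (R=-1.2500) → pose (0.0395, 2.7387, -3.7430)
step 3: θ'=-3.7430 (straight) → pose (-0.2697, 2.9508, -3.7430)
step 4: θ'=-2.7430 (R=0.7500) → pose (-0.9851, 3.0236, -2.7430)
step 5: θ'=-0.2430 (R=1.7500) → pose (-0.7270, -0.2878, -0.2430)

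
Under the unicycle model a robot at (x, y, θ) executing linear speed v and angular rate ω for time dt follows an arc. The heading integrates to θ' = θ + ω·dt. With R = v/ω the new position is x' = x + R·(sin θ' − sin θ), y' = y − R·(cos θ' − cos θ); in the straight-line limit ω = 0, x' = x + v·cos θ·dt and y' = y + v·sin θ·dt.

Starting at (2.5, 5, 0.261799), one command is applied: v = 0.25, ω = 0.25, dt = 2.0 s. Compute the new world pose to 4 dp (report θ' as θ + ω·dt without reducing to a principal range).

θ' = 0.2618 + 0.25·2.0 = 0.7618
R = v/ω = 0.25/0.25 = 1.0000
x' = 2.5 + 1.0000·(sin 0.7618 − sin 0.2618) = 2.9314
y' = 5 − 1.0000·(cos 0.7618 − cos 0.2618) = 5.2423

(2.9314, 5.2423, 0.7618)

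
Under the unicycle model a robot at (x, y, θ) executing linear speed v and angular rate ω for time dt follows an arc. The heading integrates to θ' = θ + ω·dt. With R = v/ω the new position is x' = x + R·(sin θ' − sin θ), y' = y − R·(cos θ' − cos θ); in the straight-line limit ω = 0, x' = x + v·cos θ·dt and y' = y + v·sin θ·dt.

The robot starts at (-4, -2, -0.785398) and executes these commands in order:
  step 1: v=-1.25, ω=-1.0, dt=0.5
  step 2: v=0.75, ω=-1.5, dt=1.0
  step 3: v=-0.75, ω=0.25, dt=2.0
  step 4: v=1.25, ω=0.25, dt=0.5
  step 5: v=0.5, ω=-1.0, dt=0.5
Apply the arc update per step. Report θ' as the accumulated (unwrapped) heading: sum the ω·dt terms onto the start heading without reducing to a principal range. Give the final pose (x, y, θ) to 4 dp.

(-3.9642, -1.8933, -2.6604)

step 1: θ'=-1.2854 (R=1.2500) → pose (-4.3156, -1.4680, -1.2854)
step 2: θ'=-2.7854 (R=-0.5000) → pose (-4.6210, -2.0774, -2.7854)
step 3: θ'=-2.2854 (R=-3.0000) → pose (-3.4010, -1.2317, -2.2854)
step 4: θ'=-2.1604 (R=5.0000) → pose (-3.7801, -1.7281, -2.1604)
step 5: θ'=-2.6604 (R=-0.5000) → pose (-3.9642, -1.8933, -2.6604)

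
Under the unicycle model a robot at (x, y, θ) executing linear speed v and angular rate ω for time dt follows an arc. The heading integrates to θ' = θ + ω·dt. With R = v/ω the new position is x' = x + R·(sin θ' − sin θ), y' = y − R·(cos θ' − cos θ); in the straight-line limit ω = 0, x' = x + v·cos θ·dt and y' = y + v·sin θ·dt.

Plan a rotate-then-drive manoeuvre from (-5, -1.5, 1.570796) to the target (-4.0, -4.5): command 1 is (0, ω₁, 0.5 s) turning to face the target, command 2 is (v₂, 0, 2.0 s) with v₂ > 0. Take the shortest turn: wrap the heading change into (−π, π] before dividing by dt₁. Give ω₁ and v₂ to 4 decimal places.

heading to target = atan2(-4.5−-1.5, -4−-5) = -1.2490
Δθ = wrap(-1.2490 − 1.5708) = -2.8198; ω₁ = Δθ/dt₁ = -5.6397
distance = √((-4−-5)² + (-4.5−-1.5)²) = 3.1623; v₂ = distance/dt₂ = 1.5811

ω₁ = -5.6397, v₂ = 1.5811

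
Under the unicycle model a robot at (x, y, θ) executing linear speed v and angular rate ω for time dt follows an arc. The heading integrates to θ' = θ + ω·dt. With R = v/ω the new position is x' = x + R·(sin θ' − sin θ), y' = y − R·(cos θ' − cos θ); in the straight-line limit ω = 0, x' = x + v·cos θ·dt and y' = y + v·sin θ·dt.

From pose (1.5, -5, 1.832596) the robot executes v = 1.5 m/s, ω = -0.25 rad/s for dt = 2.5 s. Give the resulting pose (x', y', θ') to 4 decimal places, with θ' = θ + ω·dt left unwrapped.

θ' = 1.8326 + -0.25·2.5 = 1.2076
R = v/ω = 1.5/-0.25 = -6.0000
x' = 1.5 + -6.0000·(sin 1.2076 − sin 1.8326) = 1.6870
y' = -5 − -6.0000·(cos 1.2076 − cos 1.8326) = -1.3155

(1.6870, -1.3155, 1.2076)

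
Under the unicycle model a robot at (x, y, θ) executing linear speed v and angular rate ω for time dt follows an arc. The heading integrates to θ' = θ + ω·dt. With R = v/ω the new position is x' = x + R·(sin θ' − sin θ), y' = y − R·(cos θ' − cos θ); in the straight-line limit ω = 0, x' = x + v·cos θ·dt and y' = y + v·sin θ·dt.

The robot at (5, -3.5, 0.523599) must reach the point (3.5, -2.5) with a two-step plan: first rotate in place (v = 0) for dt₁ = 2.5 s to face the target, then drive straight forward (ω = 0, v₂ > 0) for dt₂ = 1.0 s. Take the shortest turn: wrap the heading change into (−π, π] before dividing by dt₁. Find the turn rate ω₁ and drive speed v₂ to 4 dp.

heading to target = atan2(-2.5−-3.5, 3.5−5) = 2.5536
Δθ = wrap(2.5536 − 0.5236) = 2.0300; ω₁ = Δθ/dt₁ = 0.8120
distance = √((3.5−5)² + (-2.5−-3.5)²) = 1.8028; v₂ = distance/dt₂ = 1.8028

ω₁ = 0.8120, v₂ = 1.8028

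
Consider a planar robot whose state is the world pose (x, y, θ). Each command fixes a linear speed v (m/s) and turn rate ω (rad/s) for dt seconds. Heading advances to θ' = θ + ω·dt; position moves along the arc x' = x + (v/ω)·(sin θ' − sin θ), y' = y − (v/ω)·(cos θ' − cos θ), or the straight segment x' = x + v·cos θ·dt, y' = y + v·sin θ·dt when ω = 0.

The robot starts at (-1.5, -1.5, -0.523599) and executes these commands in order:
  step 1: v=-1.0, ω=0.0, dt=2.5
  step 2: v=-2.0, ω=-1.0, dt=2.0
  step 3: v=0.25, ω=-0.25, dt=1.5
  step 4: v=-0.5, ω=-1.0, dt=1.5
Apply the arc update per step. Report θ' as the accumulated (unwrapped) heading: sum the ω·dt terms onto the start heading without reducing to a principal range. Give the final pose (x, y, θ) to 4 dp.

(-3.5668, 2.6256, -4.3986)

step 1: θ'=-0.5236 (straight) → pose (-3.6651, -0.2500, -0.5236)
step 2: θ'=-2.5236 (R=2.0000) → pose (-3.8239, 3.1121, -2.5236)
step 3: θ'=-2.8986 (R=-1.0000) → pose (-4.1627, 2.9566, -2.8986)
step 4: θ'=-4.3986 (R=0.5000) → pose (-3.5668, 2.6256, -4.3986)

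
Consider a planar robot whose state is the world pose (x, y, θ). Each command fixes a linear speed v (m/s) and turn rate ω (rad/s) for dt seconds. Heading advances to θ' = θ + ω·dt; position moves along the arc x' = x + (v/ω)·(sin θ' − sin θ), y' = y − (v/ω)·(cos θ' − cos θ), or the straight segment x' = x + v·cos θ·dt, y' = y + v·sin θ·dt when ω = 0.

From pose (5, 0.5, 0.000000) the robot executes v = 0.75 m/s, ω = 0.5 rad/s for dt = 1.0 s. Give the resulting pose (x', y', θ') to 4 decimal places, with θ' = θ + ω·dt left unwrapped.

(5.7191, 0.6836, 0.5000)

θ' = 0.0000 + 0.5·1.0 = 0.5000
R = v/ω = 0.75/0.5 = 1.5000
x' = 5 + 1.5000·(sin 0.5000 − sin 0.0000) = 5.7191
y' = 0.5 − 1.5000·(cos 0.5000 − cos 0.0000) = 0.6836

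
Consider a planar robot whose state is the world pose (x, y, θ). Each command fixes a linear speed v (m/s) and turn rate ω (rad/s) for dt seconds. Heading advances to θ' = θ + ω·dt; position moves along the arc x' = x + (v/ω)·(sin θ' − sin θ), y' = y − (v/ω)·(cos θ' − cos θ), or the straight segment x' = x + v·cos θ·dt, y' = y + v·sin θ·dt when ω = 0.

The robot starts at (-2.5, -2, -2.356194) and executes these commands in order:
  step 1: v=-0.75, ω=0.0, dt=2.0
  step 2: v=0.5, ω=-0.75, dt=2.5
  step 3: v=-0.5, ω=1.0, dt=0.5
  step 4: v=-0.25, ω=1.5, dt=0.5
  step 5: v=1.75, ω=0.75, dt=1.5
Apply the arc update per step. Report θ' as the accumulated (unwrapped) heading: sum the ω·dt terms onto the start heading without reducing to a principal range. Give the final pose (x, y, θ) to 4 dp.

step 1: θ'=-2.3562 (straight) → pose (-1.4393, -0.9393, -2.3562)
step 2: θ'=-4.2312 (R=-0.6667) → pose (-2.5017, -0.7765, -4.2312)
step 3: θ'=-3.7312 (R=-0.5000) → pose (-2.3365, -0.9607, -3.7312)
step 4: θ'=-2.9812 (R=-0.1667) → pose (-2.2172, -0.9867, -2.9812)
step 5: θ'=-1.8562 (R=2.3333) → pose (-4.0835, -2.6331, -1.8562)

(-4.0835, -2.6331, -1.8562)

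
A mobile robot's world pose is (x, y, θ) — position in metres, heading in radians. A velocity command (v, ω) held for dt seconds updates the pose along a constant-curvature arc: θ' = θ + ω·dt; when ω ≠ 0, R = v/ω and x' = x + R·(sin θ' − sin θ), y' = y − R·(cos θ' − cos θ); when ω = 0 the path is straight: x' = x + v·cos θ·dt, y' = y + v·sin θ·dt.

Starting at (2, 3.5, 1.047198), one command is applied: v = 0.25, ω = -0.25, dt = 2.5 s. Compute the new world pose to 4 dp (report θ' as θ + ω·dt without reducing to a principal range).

θ' = 1.0472 + -0.25·2.5 = 0.4222
R = v/ω = 0.25/-0.25 = -1.0000
x' = 2 + -1.0000·(sin 0.4222 − sin 1.0472) = 2.4563
y' = 3.5 − -1.0000·(cos 0.4222 − cos 1.0472) = 3.9122

(2.4563, 3.9122, 0.4222)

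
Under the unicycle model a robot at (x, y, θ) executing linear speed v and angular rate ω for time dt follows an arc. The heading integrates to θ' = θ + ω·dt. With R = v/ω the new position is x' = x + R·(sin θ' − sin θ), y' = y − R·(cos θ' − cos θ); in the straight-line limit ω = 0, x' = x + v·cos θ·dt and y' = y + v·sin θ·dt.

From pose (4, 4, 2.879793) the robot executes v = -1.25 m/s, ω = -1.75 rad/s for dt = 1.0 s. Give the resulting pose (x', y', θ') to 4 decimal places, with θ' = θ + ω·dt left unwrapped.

θ' = 2.8798 + -1.75·1.0 = 1.1298
R = v/ω = -1.25/-1.75 = 0.7143
x' = 4 + 0.7143·(sin 1.1298 − sin 2.8798) = 4.4611
y' = 4 − 0.7143·(cos 1.1298 − cos 2.8798) = 3.0052

(4.4611, 3.0052, 1.1298)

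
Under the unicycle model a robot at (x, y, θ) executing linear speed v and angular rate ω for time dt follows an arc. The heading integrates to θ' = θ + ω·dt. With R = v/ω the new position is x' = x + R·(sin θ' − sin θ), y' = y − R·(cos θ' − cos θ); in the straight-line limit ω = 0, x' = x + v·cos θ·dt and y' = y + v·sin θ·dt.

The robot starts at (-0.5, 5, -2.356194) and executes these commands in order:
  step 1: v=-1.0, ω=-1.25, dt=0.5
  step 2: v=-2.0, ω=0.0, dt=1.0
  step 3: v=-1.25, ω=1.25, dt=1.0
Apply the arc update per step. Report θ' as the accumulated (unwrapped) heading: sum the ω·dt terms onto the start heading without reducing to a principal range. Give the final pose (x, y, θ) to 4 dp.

(2.7397, 6.3709, -1.7312)

step 1: θ'=-2.9812 (R=0.8000) → pose (-0.0621, 5.2240, -2.9812)
step 2: θ'=-2.9812 (straight) → pose (1.9122, 5.5435, -2.9812)
step 3: θ'=-1.7312 (R=-1.0000) → pose (2.7397, 6.3709, -1.7312)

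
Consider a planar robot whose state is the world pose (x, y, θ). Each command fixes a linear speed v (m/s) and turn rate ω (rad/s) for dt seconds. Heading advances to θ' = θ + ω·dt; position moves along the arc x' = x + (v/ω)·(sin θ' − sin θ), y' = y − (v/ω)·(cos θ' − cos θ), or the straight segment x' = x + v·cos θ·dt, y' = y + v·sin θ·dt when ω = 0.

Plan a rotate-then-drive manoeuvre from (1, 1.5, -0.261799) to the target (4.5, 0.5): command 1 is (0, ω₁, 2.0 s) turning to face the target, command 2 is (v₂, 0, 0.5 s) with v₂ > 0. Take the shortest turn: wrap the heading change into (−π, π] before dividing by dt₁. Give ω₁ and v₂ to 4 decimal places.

ω₁ = -0.0083, v₂ = 7.2801

heading to target = atan2(0.5−1.5, 4.5−1) = -0.2783
Δθ = wrap(-0.2783 − -0.2618) = -0.0165; ω₁ = Δθ/dt₁ = -0.0083
distance = √((4.5−1)² + (0.5−1.5)²) = 3.6401; v₂ = distance/dt₂ = 7.2801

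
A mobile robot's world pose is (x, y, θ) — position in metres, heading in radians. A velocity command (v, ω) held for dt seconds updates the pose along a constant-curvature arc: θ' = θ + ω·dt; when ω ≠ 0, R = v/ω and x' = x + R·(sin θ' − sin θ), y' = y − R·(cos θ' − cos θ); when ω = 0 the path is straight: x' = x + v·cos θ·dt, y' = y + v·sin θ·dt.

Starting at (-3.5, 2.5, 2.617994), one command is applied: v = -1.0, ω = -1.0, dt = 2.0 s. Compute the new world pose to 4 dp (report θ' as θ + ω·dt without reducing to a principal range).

(-3.4206, 0.8189, 0.6180)

θ' = 2.6180 + -1.0·2.0 = 0.6180
R = v/ω = -1.0/-1.0 = 1.0000
x' = -3.5 + 1.0000·(sin 0.6180 − sin 2.6180) = -3.4206
y' = 2.5 − 1.0000·(cos 0.6180 − cos 2.6180) = 0.8189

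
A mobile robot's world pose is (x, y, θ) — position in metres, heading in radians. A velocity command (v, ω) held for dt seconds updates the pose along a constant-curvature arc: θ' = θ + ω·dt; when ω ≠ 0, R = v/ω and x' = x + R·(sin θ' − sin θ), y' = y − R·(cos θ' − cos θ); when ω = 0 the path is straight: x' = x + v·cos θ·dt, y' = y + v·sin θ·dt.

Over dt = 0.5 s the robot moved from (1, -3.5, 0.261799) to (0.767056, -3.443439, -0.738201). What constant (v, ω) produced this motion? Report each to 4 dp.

Δθ = -0.738201 − 0.261799 = -1.000000
ω = Δθ/dt = -1.000000/0.5 = -2.0000
R = Δx/(sin θ' − sin θ) = 0.2500
v = R·ω = 0.2500·-2.0000 = -0.5000

v = -0.5000, ω = -2.0000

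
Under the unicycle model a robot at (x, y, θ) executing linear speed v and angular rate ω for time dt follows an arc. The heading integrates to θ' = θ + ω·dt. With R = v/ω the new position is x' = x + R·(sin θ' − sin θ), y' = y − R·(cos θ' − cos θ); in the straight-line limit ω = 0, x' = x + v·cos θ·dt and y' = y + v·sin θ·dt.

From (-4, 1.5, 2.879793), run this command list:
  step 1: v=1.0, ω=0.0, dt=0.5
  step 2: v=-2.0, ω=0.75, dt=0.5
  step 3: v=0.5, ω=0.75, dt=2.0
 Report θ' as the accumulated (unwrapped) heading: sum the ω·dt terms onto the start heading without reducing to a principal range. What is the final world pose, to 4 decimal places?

(-4.0823, 0.8650, 4.7548)

step 1: θ'=2.8798 (straight) → pose (-4.4830, 1.6294, 2.8798)
step 2: θ'=3.2548 (R=-2.6667) → pose (-3.4916, 1.5556, 3.2548)
step 3: θ'=4.7548 (R=0.6667) → pose (-4.0823, 0.8650, 4.7548)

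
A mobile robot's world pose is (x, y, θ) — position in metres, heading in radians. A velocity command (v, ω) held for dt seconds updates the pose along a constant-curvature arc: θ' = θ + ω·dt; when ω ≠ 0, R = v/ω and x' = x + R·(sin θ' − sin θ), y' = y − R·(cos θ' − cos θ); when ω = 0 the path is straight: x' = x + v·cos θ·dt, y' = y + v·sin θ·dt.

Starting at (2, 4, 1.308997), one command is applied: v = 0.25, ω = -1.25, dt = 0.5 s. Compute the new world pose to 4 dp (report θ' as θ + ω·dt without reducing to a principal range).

(2.0668, 4.1032, 0.6840)

θ' = 1.3090 + -1.25·0.5 = 0.6840
R = v/ω = 0.25/-1.25 = -0.2000
x' = 2 + -0.2000·(sin 0.6840 − sin 1.3090) = 2.0668
y' = 4 − -0.2000·(cos 0.6840 − cos 1.3090) = 4.1032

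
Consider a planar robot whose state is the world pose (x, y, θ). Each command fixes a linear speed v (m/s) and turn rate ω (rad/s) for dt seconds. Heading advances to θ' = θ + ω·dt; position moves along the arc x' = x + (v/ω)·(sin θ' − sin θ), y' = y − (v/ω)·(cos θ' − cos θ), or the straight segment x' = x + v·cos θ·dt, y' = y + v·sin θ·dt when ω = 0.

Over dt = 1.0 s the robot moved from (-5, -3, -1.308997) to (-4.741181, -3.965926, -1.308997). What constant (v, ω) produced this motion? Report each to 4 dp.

v = 1.0000, ω = 0.0000

Δθ = -1.308997 − -1.308997 = 0.000000
ω = Δθ/dt = 0.000000/1.0 = 0.0000
ω = 0 → v = (Δx·cos θ + Δy·sin θ)/dt = 1.0000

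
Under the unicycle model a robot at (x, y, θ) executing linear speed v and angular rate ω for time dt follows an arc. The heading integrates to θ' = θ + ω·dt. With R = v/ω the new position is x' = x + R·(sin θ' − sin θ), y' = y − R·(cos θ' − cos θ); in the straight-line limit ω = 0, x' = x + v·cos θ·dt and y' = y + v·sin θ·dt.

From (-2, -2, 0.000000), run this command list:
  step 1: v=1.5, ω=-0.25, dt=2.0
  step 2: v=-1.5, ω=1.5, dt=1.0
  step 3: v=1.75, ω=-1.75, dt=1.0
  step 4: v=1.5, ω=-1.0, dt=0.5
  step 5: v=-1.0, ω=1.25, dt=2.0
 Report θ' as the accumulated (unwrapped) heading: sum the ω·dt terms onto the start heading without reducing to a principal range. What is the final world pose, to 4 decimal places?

(-0.0386, -3.5049, 1.2500)

step 1: θ'=-0.5000 (R=-6.0000) → pose (0.8766, -2.7345, -0.5000)
step 2: θ'=1.0000 (R=-1.0000) → pose (-0.4443, -3.0718, 1.0000)
step 3: θ'=-0.7500 (R=-1.0000) → pose (1.0788, -2.8804, -0.7500)
step 4: θ'=-1.2500 (R=-1.5000) → pose (1.4798, -3.5049, -1.2500)
step 5: θ'=1.2500 (R=-0.8000) → pose (-0.0386, -3.5049, 1.2500)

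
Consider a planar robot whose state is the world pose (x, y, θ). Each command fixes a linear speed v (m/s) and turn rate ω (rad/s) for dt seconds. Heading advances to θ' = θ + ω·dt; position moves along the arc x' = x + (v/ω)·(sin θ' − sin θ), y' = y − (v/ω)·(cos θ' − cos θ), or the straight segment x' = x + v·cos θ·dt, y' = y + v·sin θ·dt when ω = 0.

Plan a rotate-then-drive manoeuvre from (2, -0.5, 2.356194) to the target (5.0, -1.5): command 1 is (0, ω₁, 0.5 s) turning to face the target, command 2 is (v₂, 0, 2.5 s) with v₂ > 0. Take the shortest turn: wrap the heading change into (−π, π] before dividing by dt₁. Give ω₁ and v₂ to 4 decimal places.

heading to target = atan2(-1.5−-0.5, 5−2) = -0.3218
Δθ = wrap(-0.3218 − 2.3562) = -2.6779; ω₁ = Δθ/dt₁ = -5.3559
distance = √((5−2)² + (-1.5−-0.5)²) = 3.1623; v₂ = distance/dt₂ = 1.2649

ω₁ = -5.3559, v₂ = 1.2649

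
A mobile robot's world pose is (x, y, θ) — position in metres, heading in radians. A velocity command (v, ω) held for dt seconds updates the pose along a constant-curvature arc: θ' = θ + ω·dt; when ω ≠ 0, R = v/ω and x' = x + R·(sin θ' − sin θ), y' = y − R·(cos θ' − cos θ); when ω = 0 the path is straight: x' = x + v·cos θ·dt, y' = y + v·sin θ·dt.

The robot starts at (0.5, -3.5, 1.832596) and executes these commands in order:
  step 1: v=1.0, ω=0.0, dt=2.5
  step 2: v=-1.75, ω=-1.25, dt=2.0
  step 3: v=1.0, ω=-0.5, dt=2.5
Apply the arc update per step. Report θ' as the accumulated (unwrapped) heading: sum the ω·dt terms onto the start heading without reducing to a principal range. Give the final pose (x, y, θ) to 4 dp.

step 1: θ'=1.8326 (straight) → pose (-0.1470, -1.0852, 1.8326)
step 2: θ'=-0.6674 (R=1.4000) → pose (-2.3659, -2.5471, -0.6674)
step 3: θ'=-1.9174 (R=-2.0000) → pose (-1.7227, -4.7974, -1.9174)

(-1.7227, -4.7974, -1.9174)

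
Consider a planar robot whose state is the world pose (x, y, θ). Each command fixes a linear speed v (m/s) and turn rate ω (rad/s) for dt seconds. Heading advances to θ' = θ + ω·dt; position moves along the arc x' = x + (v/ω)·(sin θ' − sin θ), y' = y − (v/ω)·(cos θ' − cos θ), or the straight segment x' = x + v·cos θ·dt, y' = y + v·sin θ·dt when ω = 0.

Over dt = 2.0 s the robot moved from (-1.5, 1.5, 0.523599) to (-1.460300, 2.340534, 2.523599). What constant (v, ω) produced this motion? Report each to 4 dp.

Δθ = 2.523599 − 0.523599 = 2.000000
ω = Δθ/dt = 2.000000/2.0 = 1.0000
R = −Δy/(cos θ' − cos θ) = 0.5000
v = R·ω = 0.5000·1.0000 = 0.5000

v = 0.5000, ω = 1.0000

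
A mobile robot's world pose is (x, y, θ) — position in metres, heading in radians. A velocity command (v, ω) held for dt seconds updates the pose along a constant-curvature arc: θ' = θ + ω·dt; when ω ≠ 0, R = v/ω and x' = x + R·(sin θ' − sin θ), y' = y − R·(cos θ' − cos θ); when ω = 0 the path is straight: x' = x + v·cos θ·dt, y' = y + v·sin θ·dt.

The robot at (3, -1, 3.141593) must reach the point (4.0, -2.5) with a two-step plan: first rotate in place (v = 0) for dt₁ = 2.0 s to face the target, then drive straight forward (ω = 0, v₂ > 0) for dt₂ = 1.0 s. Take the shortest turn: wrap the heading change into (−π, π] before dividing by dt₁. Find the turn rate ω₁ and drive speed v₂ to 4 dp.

heading to target = atan2(-2.5−-1, 4−3) = -0.9828
Δθ = wrap(-0.9828 − 3.1416) = 2.1588; ω₁ = Δθ/dt₁ = 1.0794
distance = √((4−3)² + (-2.5−-1)²) = 1.8028; v₂ = distance/dt₂ = 1.8028

ω₁ = 1.0794, v₂ = 1.8028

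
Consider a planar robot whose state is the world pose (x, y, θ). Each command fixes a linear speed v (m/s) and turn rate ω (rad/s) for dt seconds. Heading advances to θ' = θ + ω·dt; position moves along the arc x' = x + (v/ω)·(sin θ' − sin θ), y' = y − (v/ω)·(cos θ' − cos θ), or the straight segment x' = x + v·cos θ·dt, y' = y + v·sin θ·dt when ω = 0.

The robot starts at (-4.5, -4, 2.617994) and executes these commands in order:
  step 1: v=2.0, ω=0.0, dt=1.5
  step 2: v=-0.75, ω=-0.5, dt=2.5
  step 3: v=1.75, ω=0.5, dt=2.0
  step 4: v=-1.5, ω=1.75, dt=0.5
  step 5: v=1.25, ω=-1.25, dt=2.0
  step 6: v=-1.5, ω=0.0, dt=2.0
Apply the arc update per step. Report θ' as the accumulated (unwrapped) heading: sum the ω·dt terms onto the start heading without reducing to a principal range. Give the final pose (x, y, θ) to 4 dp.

step 1: θ'=2.6180 (straight) → pose (-7.0981, -2.5000, 2.6180)
step 2: θ'=1.3680 (R=1.5000) → pose (-6.3788, -4.1012, 1.3680)
step 3: θ'=2.3680 (R=3.5000) → pose (-7.3616, -0.8923, 2.3680)
step 4: θ'=3.2430 (R=-0.8571) → pose (-6.6759, -1.1318, 3.2430)
step 5: θ'=0.7430 (R=-1.0000) → pose (-7.4536, 0.5995, 0.7430)
step 6: θ'=0.7430 (straight) → pose (-9.6630, -1.4300, 0.7430)

(-9.6630, -1.4300, 0.7430)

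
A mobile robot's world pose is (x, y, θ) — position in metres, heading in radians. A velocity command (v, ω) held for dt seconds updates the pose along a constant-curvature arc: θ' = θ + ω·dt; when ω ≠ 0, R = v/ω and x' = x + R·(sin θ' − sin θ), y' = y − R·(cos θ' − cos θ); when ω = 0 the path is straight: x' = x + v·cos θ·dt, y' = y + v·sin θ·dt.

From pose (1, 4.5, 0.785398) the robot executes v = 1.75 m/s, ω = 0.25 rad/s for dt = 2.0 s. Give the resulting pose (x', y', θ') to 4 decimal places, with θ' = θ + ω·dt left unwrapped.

θ' = 0.7854 + 0.25·2.0 = 1.2854
R = v/ω = 1.75/0.25 = 7.0000
x' = 1 + 7.0000·(sin 1.2854 − sin 0.7854) = 2.7671
y' = 4.5 − 7.0000·(cos 1.2854 − cos 0.7854) = 7.4790

(2.7671, 7.4790, 1.2854)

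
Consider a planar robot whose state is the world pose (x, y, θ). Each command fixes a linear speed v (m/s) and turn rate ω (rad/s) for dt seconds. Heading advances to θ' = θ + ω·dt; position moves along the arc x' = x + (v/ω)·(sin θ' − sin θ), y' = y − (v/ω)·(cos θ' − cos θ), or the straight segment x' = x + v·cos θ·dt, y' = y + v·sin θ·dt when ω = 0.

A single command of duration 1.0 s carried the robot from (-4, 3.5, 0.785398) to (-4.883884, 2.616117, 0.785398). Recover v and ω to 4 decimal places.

v = -1.2500, ω = 0.0000

Δθ = 0.785398 − 0.785398 = 0.000000
ω = Δθ/dt = 0.000000/1.0 = 0.0000
ω = 0 → v = (Δx·cos θ + Δy·sin θ)/dt = -1.2500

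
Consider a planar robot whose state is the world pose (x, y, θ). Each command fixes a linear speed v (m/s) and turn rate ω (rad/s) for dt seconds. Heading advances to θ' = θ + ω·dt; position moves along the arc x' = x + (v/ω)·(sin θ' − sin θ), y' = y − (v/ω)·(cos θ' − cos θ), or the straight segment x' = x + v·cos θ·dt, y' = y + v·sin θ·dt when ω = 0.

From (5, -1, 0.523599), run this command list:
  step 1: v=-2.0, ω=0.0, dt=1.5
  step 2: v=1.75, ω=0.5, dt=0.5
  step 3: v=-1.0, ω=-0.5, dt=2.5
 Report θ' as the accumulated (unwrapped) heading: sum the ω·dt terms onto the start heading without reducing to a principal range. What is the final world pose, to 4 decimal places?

(0.7828, -2.3193, -0.4764)

step 1: θ'=0.5236 (straight) → pose (2.4019, -2.5000, 0.5236)
step 2: θ'=0.7736 (R=3.5000) → pose (3.0974, -1.9728, 0.7736)
step 3: θ'=-0.4764 (R=2.0000) → pose (0.7828, -2.3193, -0.4764)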